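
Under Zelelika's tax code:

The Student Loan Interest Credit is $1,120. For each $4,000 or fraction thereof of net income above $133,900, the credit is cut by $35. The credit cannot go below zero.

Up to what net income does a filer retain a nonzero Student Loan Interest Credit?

$257,900

After 31 increments the reduction is 31 × $35 = $1,085, leaving $35; one more increment wipes it out. Increment 31 ends at excess 31 × $4,000 = $124,000, so the highest qualifying income is $133,900 + $124,000 = $257,900.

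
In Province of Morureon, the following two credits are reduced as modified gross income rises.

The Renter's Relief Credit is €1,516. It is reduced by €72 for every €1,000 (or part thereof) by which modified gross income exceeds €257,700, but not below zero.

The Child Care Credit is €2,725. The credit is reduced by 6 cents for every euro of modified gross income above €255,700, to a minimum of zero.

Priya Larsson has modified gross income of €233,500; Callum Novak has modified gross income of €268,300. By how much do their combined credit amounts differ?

€1,548

Priya (€233,500): Renter's Relief Credit: €233,500 is at or below the €257,700 threshold, so the full €1,516 applies. Child Care Credit: €233,500 is at or below the €255,700 threshold, so the full €2,725 applies. total €1,516 + €2,725 = €4,241
Callum (€268,300): Renter's Relief Credit: income exceeds €257,700 by €10,600, which is 11 full-or-partial €1,000 increments; reduction = 11 × €72 = €792, leaving €724. Child Care Credit: 6% of the €12,600 excess over €255,700 is €756; credit = €2,725 − €756 = €1,969. total €724 + €1,969 = €2,693
Difference: |€4,241 − €2,693| = €1,548.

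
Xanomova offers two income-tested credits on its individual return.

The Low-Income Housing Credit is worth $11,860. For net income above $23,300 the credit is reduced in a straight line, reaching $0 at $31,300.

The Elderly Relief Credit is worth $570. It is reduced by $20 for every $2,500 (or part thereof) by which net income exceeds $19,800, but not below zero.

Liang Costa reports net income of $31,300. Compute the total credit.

$470

Low-Income Housing Credit: $31,300 is at or above $31,300, so the credit is $0.
Elderly Relief Credit: income exceeds $19,800 by $11,500, which is 5 full-or-partial $2,500 increments; reduction = 5 × $20 = $100, leaving $470.
Total: $0 + $470 = $470.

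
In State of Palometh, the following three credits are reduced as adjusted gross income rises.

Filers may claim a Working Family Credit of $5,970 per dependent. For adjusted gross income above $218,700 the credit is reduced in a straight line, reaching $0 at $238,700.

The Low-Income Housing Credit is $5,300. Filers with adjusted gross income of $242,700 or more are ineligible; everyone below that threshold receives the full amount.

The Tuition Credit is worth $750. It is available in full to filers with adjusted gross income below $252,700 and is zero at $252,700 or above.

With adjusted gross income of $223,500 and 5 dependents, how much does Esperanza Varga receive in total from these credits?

Working Family Credit: base = 5 × $5,970 = $29,850. $223,500 is $4,800 into a $20,000 phase-out range, leaving 15,200/20,000 of the credit: $29,850 × 15,200/20,000 = $22,686.
Low-Income Housing Credit: $223,500 is below the $242,700 cutoff, so the full $5,300 applies.
Tuition Credit: $223,500 is below the $252,700 cutoff, so the full $750 applies.
Total: $22,686 + $5,300 + $750 = $28,736.

$28,736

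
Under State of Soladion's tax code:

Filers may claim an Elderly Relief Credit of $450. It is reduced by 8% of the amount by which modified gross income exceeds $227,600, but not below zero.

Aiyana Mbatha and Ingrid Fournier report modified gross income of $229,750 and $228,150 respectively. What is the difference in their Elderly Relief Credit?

$128

Aiyana ($229,750): Elderly Relief Credit: 8% of the $2,150 excess over $227,600 is $172; credit = $450 − $172 = $278.
Ingrid ($228,150): Elderly Relief Credit: 8% of the $550 excess over $227,600 is $44; credit = $450 − $44 = $406.
Difference: |$278 − $406| = $128.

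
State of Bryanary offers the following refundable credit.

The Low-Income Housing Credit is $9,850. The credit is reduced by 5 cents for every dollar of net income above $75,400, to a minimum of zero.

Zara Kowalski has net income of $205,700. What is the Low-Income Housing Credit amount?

$3,335

Low-Income Housing Credit: 5% of the $130,300 excess over $75,400 is $6,515; credit = $9,850 − $6,515 = $3,335.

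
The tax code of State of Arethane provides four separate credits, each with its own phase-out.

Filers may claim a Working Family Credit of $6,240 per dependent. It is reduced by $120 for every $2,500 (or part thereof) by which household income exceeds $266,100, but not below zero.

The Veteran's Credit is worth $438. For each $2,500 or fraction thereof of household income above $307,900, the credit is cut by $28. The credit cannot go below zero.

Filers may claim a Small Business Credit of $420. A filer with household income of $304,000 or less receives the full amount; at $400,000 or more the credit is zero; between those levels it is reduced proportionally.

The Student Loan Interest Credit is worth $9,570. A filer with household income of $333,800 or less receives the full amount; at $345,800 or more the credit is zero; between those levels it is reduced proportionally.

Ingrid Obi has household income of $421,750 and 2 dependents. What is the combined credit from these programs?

Working Family Credit: base = 2 × $6,240 = $12,480. income exceeds $266,100 by $155,650, which is 63 full-or-partial $2,500 increments; reduction = 63 × $120 = $7,560, leaving $4,920.
Veteran's Credit: income exceeds $307,900 by $113,850 → 46 increments × $28 = $1,288 ≥ base, so the credit is $0.
Small Business Credit: $421,750 is at or above $400,000, so the credit is $0.
Student Loan Interest Credit: $421,750 is at or above $345,800, so the credit is $0.
Total: $4,920 + $0 + $0 + $0 = $4,920.

$4,920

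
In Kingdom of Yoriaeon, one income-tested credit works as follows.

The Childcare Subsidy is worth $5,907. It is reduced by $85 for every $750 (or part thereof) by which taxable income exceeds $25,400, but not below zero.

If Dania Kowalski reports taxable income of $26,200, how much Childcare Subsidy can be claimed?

$5,737

Childcare Subsidy: income exceeds $25,400 by $800, which is 2 full-or-partial $750 increments; reduction = 2 × $85 = $170, leaving $5,737.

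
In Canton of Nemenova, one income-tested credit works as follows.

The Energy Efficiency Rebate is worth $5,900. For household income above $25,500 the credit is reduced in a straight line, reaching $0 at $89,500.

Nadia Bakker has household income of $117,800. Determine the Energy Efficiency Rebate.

$0

Energy Efficiency Rebate: $117,800 is at or above $89,500, so the credit is $0.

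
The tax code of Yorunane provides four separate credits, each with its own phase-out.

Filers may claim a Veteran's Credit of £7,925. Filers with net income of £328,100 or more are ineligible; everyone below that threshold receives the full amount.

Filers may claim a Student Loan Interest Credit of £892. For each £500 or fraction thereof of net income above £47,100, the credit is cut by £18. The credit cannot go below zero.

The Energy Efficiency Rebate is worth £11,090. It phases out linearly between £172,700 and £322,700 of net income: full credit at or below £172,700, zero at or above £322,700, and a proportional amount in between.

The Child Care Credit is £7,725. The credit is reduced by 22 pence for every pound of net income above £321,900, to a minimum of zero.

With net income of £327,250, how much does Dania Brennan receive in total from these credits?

£14,473

Veteran's Credit: £327,250 is below the £328,100 cutoff, so the full £7,925 applies.
Student Loan Interest Credit: income exceeds £47,100 by £280,150 → 561 increments × £18 = £10,098 ≥ base, so the credit is £0.
Energy Efficiency Rebate: £327,250 is at or above £322,700, so the credit is £0.
Child Care Credit: 22% of the £5,350 excess over £321,900 is £1,177; credit = £7,725 − £1,177 = £6,548.
Total: £7,925 + £0 + £0 + £6,548 = £14,473.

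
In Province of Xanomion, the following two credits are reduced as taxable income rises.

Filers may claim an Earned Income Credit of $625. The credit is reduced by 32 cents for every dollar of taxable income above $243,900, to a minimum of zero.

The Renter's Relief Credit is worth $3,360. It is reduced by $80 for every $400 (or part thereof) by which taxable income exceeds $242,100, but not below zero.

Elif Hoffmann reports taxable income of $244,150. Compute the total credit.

Earned Income Credit: 32% of the $250 excess over $243,900 is $80; credit = $625 − $80 = $545.
Renter's Relief Credit: income exceeds $242,100 by $2,050, which is 6 full-or-partial $400 increments; reduction = 6 × $80 = $480, leaving $2,880.
Total: $545 + $2,880 = $3,425.

$3,425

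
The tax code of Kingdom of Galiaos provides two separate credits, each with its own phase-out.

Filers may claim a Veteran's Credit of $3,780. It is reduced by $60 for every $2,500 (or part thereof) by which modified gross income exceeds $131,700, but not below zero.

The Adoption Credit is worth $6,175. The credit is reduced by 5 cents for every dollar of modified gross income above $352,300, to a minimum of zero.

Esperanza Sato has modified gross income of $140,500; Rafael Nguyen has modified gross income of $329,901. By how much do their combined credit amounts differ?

$3,540

Esperanza ($140,500): Veteran's Credit: income exceeds $131,700 by $8,800, which is 4 full-or-partial $2,500 increments; reduction = 4 × $60 = $240, leaving $3,540. Adoption Credit: $140,500 is at or below the $352,300 threshold, so the full $6,175 applies. total $3,540 + $6,175 = $9,715
Rafael ($329,901): Veteran's Credit: income exceeds $131,700 by $198,201 → 80 increments × $60 = $4,800 ≥ base, so the credit is $0. Adoption Credit: $329,901 is at or below the $352,300 threshold, so the full $6,175 applies. total $0 + $6,175 = $6,175
Difference: |$9,715 − $6,175| = $3,540.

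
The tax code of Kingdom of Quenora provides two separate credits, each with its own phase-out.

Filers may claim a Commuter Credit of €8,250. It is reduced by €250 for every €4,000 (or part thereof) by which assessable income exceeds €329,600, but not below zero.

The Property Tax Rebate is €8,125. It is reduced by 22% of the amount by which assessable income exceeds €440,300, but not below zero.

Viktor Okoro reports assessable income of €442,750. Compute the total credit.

Commuter Credit: income exceeds €329,600 by €113,150, which is 29 full-or-partial €4,000 increments; reduction = 29 × €250 = €7,250, leaving €1,000.
Property Tax Rebate: 22% of the €2,450 excess over €440,300 is €539; credit = €8,125 − €539 = €7,586.
Total: €1,000 + €7,586 = €8,586.

€8,586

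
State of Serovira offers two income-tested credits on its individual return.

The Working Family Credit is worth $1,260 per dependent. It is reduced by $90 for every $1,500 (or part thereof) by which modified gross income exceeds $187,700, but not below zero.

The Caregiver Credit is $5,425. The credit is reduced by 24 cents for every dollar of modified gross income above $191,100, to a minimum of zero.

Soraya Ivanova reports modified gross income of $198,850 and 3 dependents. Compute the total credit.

Working Family Credit: base = 3 × $1,260 = $3,780. income exceeds $187,700 by $11,150, which is 8 full-or-partial $1,500 increments; reduction = 8 × $90 = $720, leaving $3,060.
Caregiver Credit: 24% of the $7,750 excess over $191,100 is $1,860; credit = $5,425 − $1,860 = $3,565.
Total: $3,060 + $3,565 = $6,625.

$6,625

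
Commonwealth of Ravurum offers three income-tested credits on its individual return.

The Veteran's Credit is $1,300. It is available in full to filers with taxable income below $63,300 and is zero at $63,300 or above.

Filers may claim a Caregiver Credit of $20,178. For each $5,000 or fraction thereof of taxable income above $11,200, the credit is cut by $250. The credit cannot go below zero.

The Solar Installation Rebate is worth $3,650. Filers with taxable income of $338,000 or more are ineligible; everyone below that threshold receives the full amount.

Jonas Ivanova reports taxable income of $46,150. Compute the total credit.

$23,378

Veteran's Credit: $46,150 is below the $63,300 cutoff, so the full $1,300 applies.
Caregiver Credit: income exceeds $11,200 by $34,950, which is 7 full-or-partial $5,000 increments; reduction = 7 × $250 = $1,750, leaving $18,428.
Solar Installation Rebate: $46,150 is below the $338,000 cutoff, so the full $3,650 applies.
Total: $1,300 + $18,428 + $3,650 = $23,378.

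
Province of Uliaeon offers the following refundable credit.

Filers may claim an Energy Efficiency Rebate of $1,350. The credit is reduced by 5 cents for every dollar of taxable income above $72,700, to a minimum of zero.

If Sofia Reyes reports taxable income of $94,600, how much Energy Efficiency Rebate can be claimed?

Energy Efficiency Rebate: 5% of the $21,900 excess over $72,700 is $1,095; credit = $1,350 − $1,095 = $255.

$255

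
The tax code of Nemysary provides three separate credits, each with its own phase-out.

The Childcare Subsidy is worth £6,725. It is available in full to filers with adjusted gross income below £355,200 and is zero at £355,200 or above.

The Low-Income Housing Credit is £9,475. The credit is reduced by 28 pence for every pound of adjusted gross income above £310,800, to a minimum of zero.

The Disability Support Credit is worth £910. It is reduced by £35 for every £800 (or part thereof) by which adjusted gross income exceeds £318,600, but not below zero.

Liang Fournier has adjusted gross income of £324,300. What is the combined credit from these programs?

Childcare Subsidy: £324,300 is below the £355,200 cutoff, so the full £6,725 applies.
Low-Income Housing Credit: 28% of the £13,500 excess over £310,800 is £3,780; credit = £9,475 − £3,780 = £5,695.
Disability Support Credit: income exceeds £318,600 by £5,700, which is 8 full-or-partial £800 increments; reduction = 8 × £35 = £280, leaving £630.
Total: £6,725 + £5,695 + £630 = £13,050.

£13,050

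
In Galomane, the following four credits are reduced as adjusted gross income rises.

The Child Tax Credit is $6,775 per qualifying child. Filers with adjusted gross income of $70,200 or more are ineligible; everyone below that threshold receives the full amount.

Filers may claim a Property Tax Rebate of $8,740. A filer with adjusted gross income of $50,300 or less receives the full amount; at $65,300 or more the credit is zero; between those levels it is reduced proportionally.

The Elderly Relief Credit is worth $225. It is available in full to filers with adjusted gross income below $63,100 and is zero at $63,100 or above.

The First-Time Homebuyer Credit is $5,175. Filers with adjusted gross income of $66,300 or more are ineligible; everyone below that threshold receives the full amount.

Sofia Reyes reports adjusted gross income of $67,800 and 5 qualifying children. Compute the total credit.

Child Tax Credit: base = 5 × $6,775 = $33,875. $67,800 is below the $70,200 cutoff, so the full $33,875 applies.
Property Tax Rebate: $67,800 is at or above $65,300, so the credit is $0.
Elderly Relief Credit: $67,800 meets or exceeds the $63,100 cutoff, so the credit is $0.
First-Time Homebuyer Credit: $67,800 meets or exceeds the $66,300 cutoff, so the credit is $0.
Total: $33,875 + $0 + $0 + $0 = $33,875.

$33,875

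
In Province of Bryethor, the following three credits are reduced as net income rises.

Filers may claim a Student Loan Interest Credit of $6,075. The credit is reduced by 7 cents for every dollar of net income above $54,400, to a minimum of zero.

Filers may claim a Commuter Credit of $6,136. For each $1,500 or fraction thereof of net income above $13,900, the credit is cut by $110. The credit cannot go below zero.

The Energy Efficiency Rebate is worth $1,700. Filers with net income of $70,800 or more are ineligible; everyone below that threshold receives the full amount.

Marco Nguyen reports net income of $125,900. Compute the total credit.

$1,070

Student Loan Interest Credit: 7% of the $71,500 excess over $54,400 is $5,005; credit = $6,075 − $5,005 = $1,070.
Commuter Credit: income exceeds $13,900 by $112,000 → 75 increments × $110 = $8,250 ≥ base, so the credit is $0.
Energy Efficiency Rebate: $125,900 meets or exceeds the $70,800 cutoff, so the credit is $0.
Total: $1,070 + $0 + $0 = $1,070.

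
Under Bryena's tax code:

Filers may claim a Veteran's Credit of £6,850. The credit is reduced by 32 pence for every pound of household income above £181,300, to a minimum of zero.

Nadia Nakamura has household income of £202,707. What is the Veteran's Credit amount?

Veteran's Credit: 32% of the £21,407 excess over £181,300 is £6,850.24 ≥ base, so the credit is £0.

£0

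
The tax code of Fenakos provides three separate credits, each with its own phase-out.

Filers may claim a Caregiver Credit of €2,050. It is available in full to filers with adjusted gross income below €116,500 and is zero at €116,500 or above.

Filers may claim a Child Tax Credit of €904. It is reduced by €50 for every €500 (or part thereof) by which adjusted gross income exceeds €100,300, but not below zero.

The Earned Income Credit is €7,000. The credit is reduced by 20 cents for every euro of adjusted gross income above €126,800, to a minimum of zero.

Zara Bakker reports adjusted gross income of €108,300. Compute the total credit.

€9,154

Caregiver Credit: €108,300 is below the €116,500 cutoff, so the full €2,050 applies.
Child Tax Credit: income exceeds €100,300 by €8,000, which is 16 full-or-partial €500 increments; reduction = 16 × €50 = €800, leaving €104.
Earned Income Credit: €108,300 is at or below the €126,800 threshold, so the full €7,000 applies.
Total: €2,050 + €104 + €7,000 = €9,154.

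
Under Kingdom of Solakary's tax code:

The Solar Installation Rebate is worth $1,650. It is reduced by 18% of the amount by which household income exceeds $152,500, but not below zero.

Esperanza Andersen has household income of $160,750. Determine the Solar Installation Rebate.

$165

Solar Installation Rebate: 18% of the $8,250 excess over $152,500 is $1,485; credit = $1,650 − $1,485 = $165.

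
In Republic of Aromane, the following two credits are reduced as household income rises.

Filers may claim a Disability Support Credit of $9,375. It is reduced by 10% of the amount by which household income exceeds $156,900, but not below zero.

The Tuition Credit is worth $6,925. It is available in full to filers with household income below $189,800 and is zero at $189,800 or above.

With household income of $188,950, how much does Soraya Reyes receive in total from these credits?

Disability Support Credit: 10% of the $32,050 excess over $156,900 is $3,205; credit = $9,375 − $3,205 = $6,170.
Tuition Credit: $188,950 is below the $189,800 cutoff, so the full $6,925 applies.
Total: $6,170 + $6,925 = $13,095.

$13,095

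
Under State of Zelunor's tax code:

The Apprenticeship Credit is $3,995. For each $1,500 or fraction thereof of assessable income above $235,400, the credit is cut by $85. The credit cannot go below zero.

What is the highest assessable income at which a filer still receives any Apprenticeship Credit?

$304,400

After 46 increments the reduction is 46 × $85 = $3,910, leaving $85; one more increment wipes it out. Increment 46 ends at excess 46 × $1,500 = $69,000, so the highest qualifying income is $235,400 + $69,000 = $304,400.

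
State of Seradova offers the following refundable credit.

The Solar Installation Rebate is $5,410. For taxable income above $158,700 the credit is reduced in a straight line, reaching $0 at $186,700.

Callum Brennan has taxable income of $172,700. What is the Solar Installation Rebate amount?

$2,705

Solar Installation Rebate: $172,700 is $14,000 into a $28,000 phase-out range, leaving 14,000/28,000 of the credit: $5,410 × 14,000/28,000 = $2,705.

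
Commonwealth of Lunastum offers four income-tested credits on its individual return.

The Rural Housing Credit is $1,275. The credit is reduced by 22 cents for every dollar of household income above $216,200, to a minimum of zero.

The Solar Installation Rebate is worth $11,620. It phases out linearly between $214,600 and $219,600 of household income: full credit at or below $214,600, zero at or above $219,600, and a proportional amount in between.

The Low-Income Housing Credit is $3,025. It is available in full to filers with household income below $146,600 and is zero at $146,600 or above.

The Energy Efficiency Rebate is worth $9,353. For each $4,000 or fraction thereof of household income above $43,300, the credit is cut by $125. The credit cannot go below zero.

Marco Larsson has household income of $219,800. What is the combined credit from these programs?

Rural Housing Credit: 22% of the $3,600 excess over $216,200 is $792; credit = $1,275 − $792 = $483.
Solar Installation Rebate: $219,800 is at or above $219,600, so the credit is $0.
Low-Income Housing Credit: $219,800 meets or exceeds the $146,600 cutoff, so the credit is $0.
Energy Efficiency Rebate: income exceeds $43,300 by $176,500, which is 45 full-or-partial $4,000 increments; reduction = 45 × $125 = $5,625, leaving $3,728.
Total: $483 + $0 + $0 + $3,728 = $4,211.

$4,211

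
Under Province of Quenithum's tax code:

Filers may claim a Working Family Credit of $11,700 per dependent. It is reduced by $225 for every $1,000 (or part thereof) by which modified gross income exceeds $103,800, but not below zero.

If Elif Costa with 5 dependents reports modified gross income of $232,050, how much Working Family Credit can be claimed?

Working Family Credit: base = 5 × $11,700 = $58,500. income exceeds $103,800 by $128,250, which is 129 full-or-partial $1,000 increments; reduction = 129 × $225 = $29,025, leaving $29,475.

$29,475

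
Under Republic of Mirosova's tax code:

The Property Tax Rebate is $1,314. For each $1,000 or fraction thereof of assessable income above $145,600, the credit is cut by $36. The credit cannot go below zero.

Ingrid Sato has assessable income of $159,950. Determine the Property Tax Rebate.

Property Tax Rebate: income exceeds $145,600 by $14,350, which is 15 full-or-partial $1,000 increments; reduction = 15 × $36 = $540, leaving $774.

$774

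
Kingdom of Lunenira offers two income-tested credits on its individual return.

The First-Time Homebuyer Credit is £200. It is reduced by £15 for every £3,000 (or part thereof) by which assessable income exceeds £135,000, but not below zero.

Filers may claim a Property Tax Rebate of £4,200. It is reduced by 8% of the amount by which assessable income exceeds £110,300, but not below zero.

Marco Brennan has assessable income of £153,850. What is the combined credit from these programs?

£811

First-Time Homebuyer Credit: income exceeds £135,000 by £18,850, which is 7 full-or-partial £3,000 increments; reduction = 7 × £15 = £105, leaving £95.
Property Tax Rebate: 8% of the £43,550 excess over £110,300 is £3,484; credit = £4,200 − £3,484 = £716.
Total: £95 + £716 = £811.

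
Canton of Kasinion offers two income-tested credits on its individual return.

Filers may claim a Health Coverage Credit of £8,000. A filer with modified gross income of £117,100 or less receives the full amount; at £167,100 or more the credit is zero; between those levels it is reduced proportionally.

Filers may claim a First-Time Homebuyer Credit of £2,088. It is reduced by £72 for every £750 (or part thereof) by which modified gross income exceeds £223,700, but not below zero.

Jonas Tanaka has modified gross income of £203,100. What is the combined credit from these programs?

Health Coverage Credit: £203,100 is at or above £167,100, so the credit is £0.
First-Time Homebuyer Credit: £203,100 is at or below the £223,700 threshold, so the full £2,088 applies.
Total: £0 + £2,088 = £2,088.

£2,088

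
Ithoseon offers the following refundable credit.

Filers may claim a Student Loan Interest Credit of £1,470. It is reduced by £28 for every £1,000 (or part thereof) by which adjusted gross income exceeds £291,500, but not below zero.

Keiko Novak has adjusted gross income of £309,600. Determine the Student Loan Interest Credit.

£938

Student Loan Interest Credit: income exceeds £291,500 by £18,100, which is 19 full-or-partial £1,000 increments; reduction = 19 × £28 = £532, leaving £938.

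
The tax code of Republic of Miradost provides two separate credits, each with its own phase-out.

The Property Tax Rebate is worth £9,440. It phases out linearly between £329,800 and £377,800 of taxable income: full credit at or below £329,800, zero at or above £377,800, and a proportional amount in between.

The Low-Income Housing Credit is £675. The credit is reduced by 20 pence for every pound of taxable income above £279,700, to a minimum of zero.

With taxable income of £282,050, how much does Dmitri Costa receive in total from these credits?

Property Tax Rebate: £282,050 is at or below the £329,800 threshold, so the full £9,440 applies.
Low-Income Housing Credit: 20% of the £2,350 excess over £279,700 is £470; credit = £675 − £470 = £205.
Total: £9,440 + £205 = £9,645.

£9,645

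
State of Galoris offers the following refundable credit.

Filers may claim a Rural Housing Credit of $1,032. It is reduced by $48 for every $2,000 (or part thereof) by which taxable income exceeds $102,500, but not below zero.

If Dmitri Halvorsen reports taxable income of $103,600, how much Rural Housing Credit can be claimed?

$984

Rural Housing Credit: income exceeds $102,500 by $1,100, which is 1 full-or-partial $2,000 increment; reduction = 1 × $48 = $48, leaving $984.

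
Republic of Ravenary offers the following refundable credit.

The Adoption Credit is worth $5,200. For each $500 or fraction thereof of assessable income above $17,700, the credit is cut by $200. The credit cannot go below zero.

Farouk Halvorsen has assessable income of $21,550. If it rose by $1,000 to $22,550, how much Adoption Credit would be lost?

At $21,550 — income exceeds $17,700 by $3,850, which is 8 full-or-partial $500 increments; reduction = 8 × $200 = $1,600, leaving $3,600.
At $22,550 — income exceeds $17,700 by $4,850, which is 10 full-or-partial $500 increments; reduction = 10 × $200 = $2,000, leaving $3,200.
Lost: $3,600 − $3,200 = $400.

$400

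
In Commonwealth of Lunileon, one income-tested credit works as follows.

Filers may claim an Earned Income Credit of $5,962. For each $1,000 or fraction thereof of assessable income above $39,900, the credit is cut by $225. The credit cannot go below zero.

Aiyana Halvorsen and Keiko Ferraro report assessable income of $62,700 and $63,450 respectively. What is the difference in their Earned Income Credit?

Aiyana ($62,700): Earned Income Credit: income exceeds $39,900 by $22,800, which is 23 full-or-partial $1,000 increments; reduction = 23 × $225 = $5,175, leaving $787.
Keiko ($63,450): Earned Income Credit: income exceeds $39,900 by $23,550, which is 24 full-or-partial $1,000 increments; reduction = 24 × $225 = $5,400, leaving $562.
Difference: |$787 − $562| = $225.

$225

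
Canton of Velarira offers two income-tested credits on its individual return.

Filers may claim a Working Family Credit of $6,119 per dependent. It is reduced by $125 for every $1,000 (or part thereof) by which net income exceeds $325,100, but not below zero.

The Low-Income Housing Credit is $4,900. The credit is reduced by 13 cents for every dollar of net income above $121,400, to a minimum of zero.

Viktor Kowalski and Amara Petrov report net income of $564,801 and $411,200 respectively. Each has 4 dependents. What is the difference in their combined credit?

Viktor ($564,801): Working Family Credit: base = 4 × $6,119 = $24,476. income exceeds $325,100 by $239,701 → 240 increments × $125 = $30,000 ≥ base, so the credit is $0. Low-Income Housing Credit: 13% of the $443,401 excess over $121,400 is $57,642.13 ≥ base, so the credit is $0. total $0 + $0 = $0
Amara ($411,200): Working Family Credit: base = 4 × $6,119 = $24,476. income exceeds $325,100 by $86,100, which is 87 full-or-partial $1,000 increments; reduction = 87 × $125 = $10,875, leaving $13,601. Low-Income Housing Credit: 13% of the $289,800 excess over $121,400 is $37,674 ≥ base, so the credit is $0. total $13,601 + $0 = $13,601
Difference: |$0 − $13,601| = $13,601.

$13,601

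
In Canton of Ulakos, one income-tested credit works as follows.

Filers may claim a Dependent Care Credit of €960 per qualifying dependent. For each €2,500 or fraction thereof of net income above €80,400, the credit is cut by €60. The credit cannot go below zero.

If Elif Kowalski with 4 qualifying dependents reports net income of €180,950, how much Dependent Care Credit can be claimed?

Dependent Care Credit: base = 4 × €960 = €3,840. income exceeds €80,400 by €100,550, which is 41 full-or-partial €2,500 increments; reduction = 41 × €60 = €2,460, leaving €1,380.

€1,380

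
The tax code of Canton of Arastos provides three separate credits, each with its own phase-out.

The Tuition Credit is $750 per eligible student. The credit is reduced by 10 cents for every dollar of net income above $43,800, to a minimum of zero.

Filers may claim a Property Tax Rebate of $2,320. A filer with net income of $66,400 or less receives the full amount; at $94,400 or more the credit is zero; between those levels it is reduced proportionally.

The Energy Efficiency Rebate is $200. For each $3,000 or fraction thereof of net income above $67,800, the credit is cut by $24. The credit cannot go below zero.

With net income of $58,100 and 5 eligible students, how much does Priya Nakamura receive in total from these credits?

$4,840

Tuition Credit: base = 5 × $750 = $3,750. 10% of the $14,300 excess over $43,800 is $1,430; credit = $3,750 − $1,430 = $2,320.
Property Tax Rebate: $58,100 is at or below the $66,400 threshold, so the full $2,320 applies.
Energy Efficiency Rebate: $58,100 is at or below the $67,800 threshold, so the full $200 applies.
Total: $2,320 + $2,320 + $200 = $4,840.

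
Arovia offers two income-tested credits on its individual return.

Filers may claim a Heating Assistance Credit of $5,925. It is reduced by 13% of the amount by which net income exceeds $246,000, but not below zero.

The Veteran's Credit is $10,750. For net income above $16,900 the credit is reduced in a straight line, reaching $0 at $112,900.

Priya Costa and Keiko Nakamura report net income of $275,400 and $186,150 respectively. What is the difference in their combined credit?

$3,822

Priya ($275,400): Heating Assistance Credit: 13% of the $29,400 excess over $246,000 is $3,822; credit = $5,925 − $3,822 = $2,103. Veteran's Credit: $275,400 is at or above $112,900, so the credit is $0. total $2,103 + $0 = $2,103
Keiko ($186,150): Heating Assistance Credit: $186,150 is at or below the $246,000 threshold, so the full $5,925 applies. Veteran's Credit: $186,150 is at or above $112,900, so the credit is $0. total $5,925 + $0 = $5,925
Difference: |$2,103 − $5,925| = $3,822.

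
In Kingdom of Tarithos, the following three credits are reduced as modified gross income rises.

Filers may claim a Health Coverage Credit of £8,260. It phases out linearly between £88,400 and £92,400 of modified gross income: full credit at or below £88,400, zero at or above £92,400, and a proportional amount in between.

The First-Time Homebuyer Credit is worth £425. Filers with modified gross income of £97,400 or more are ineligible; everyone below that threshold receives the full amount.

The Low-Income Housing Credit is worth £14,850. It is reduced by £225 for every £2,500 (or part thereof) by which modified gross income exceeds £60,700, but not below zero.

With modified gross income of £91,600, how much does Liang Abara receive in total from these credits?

Health Coverage Credit: £91,600 is £3,200 into a £4,000 phase-out range, leaving 800/4,000 of the credit: £8,260 × 800/4,000 = £1,652.
First-Time Homebuyer Credit: £91,600 is below the £97,400 cutoff, so the full £425 applies.
Low-Income Housing Credit: income exceeds £60,700 by £30,900, which is 13 full-or-partial £2,500 increments; reduction = 13 × £225 = £2,925, leaving £11,925.
Total: £1,652 + £425 + £11,925 = £14,002.

£14,002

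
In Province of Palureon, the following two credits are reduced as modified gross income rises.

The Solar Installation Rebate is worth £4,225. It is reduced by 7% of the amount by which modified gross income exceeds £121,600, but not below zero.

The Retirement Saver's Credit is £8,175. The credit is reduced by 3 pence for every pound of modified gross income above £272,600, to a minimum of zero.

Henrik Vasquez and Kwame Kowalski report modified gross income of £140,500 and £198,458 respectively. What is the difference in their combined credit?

£2,902

Henrik (£140,500): Solar Installation Rebate: 7% of the £18,900 excess over £121,600 is £1,323; credit = £4,225 − £1,323 = £2,902. Retirement Saver's Credit: £140,500 is at or below the £272,600 threshold, so the full £8,175 applies. total £2,902 + £8,175 = £11,077
Kwame (£198,458): Solar Installation Rebate: 7% of the £76,858 excess over £121,600 is £5,380.06 ≥ base, so the credit is £0. Retirement Saver's Credit: £198,458 is at or below the £272,600 threshold, so the full £8,175 applies. total £0 + £8,175 = £8,175
Difference: |£11,077 − £8,175| = £2,902.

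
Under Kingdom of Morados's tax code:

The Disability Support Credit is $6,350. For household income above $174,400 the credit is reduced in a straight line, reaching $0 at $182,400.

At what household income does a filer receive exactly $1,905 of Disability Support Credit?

$180,000

$1,905 is 1,905/6,350 of the full $6,350, so 4,445/6,350 of the $8,000 range has been used: income = $174,400 + $8,000 × 4,445/6,350 = $180,000.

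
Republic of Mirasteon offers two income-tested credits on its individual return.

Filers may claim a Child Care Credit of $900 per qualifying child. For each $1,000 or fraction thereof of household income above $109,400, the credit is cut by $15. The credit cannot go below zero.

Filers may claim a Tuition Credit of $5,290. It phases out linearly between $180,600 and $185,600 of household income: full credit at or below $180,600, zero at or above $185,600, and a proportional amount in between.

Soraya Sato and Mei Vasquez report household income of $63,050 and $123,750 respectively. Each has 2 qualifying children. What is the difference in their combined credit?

Soraya ($63,050): Child Care Credit: base = 2 × $900 = $1,800. $63,050 is at or below the $109,400 threshold, so the full $1,800 applies. Tuition Credit: $63,050 is at or below the $180,600 threshold, so the full $5,290 applies. total $1,800 + $5,290 = $7,090
Mei ($123,750): Child Care Credit: base = 2 × $900 = $1,800. income exceeds $109,400 by $14,350, which is 15 full-or-partial $1,000 increments; reduction = 15 × $15 = $225, leaving $1,575. Tuition Credit: $123,750 is at or below the $180,600 threshold, so the full $5,290 applies. total $1,575 + $5,290 = $6,865
Difference: |$7,090 − $6,865| = $225.

$225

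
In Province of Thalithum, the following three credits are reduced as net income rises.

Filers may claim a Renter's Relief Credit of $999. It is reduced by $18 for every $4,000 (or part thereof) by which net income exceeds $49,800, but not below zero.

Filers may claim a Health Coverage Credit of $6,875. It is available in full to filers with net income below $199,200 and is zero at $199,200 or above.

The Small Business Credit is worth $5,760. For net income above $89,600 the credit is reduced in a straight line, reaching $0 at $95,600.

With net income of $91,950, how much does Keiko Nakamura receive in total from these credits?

$11,180

Renter's Relief Credit: income exceeds $49,800 by $42,150, which is 11 full-or-partial $4,000 increments; reduction = 11 × $18 = $198, leaving $801.
Health Coverage Credit: $91,950 is below the $199,200 cutoff, so the full $6,875 applies.
Small Business Credit: $91,950 is $2,350 into a $6,000 phase-out range, leaving 3,650/6,000 of the credit: $5,760 × 3,650/6,000 = $3,504.
Total: $801 + $6,875 + $3,504 = $11,180.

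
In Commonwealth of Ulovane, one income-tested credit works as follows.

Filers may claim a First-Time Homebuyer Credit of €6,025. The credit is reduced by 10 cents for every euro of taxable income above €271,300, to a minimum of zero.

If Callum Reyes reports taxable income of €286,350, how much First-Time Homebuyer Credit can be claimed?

First-Time Homebuyer Credit: 10% of the €15,050 excess over €271,300 is €1,505; credit = €6,025 − €1,505 = €4,520.

€4,520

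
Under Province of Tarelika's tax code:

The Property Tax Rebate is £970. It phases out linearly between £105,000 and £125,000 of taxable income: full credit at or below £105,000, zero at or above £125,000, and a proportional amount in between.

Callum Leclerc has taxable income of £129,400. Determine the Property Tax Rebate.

£0

Property Tax Rebate: £129,400 is at or above £125,000, so the credit is £0.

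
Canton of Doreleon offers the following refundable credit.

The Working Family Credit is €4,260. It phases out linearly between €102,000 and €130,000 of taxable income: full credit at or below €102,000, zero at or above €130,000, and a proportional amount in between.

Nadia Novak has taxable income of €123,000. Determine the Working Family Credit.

€1,065

Working Family Credit: €123,000 is €21,000 into a €28,000 phase-out range, leaving 7,000/28,000 of the credit: €4,260 × 7,000/28,000 = €1,065.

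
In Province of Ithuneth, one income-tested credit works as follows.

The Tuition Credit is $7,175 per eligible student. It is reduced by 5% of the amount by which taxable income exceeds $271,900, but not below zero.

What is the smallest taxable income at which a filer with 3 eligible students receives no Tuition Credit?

Full credit = 3 × $7,175 = $21,525.
The credit falls by 5% of each dollar above $271,900, so it reaches zero when the excess is $21,525 / 5% = $430,500: income = $271,900 + $430,500 = $702,400.

$702,400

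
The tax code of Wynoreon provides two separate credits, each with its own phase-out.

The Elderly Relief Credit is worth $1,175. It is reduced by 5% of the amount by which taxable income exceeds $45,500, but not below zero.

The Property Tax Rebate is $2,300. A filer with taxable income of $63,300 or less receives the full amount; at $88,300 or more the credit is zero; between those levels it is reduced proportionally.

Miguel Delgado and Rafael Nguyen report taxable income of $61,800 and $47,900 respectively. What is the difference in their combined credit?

Miguel ($61,800): Elderly Relief Credit: 5% of the $16,300 excess over $45,500 is $815; credit = $1,175 − $815 = $360. Property Tax Rebate: $61,800 is at or below the $63,300 threshold, so the full $2,300 applies. total $360 + $2,300 = $2,660
Rafael ($47,900): Elderly Relief Credit: 5% of the $2,400 excess over $45,500 is $120; credit = $1,175 − $120 = $1,055. Property Tax Rebate: $47,900 is at or below the $63,300 threshold, so the full $2,300 applies. total $1,055 + $2,300 = $3,355
Difference: |$2,660 − $3,355| = $695.

$695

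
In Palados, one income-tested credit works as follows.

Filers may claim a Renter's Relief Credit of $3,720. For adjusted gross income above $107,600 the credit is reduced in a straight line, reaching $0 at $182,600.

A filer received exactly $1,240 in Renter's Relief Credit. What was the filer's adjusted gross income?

$157,600

$1,240 is 1,240/3,720 of the full $3,720, so 2,480/3,720 of the $75,000 range has been used: income = $107,600 + $75,000 × 2,480/3,720 = $157,600.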